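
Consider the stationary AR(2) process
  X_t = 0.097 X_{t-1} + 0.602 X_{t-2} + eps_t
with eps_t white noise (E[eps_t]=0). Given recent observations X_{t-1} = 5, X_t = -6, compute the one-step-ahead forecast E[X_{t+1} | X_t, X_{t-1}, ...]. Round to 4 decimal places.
E[X_{t+1} \mid \mathcal F_t] = 2.4280

For an AR(p) model X_t = c + sum_i phi_i X_{t-i} + eps_t, the
one-step-ahead conditional mean is
  E[X_{t+1} | X_t, ...] = c + sum_i phi_i X_{t+1-i}.
Substitute known values:
  E[X_{t+1} | ...] = (0.097) * (-6) + (0.602) * (5)
                   = 2.4280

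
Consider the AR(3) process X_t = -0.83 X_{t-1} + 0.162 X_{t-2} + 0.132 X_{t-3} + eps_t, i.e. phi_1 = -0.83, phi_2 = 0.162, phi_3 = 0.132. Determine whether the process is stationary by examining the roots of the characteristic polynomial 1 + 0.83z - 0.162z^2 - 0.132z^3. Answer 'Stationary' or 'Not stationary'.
\text{Stationary}

The AR(p) characteristic polynomial is P(z) = 1 + 0.83z - 0.162z^2 - 0.132z^3.
Stationarity requires all roots to lie outside the unit circle, i.e. |z| > 1 for every root.
Degree 3: look for a simple real root z0 first, then factor out (1 - z/z0) and solve the remaining quadratic.
Testing z0 = 2.5: P(2.5) = 1 + (0.83)(2.5) + (-0.162)(2.5)^2 + (-0.132)(2.5)^3
  = 1 + (2.075) + (-1.0125) + (-2.0625) = 0.  So z_0 = 2.5 is a root, |z_0| = 2.5.
Divide out the factor (1 - 0.4 z) = (1 - z/z0) (since 1/z0 = 0.4):
  P(z) = (1 - 0.4 z)(1 + (1.23) z + (0.33) z^2)
  [check: z-coef 1.23 - (0.4) = 0.83; z^2-coef 0.33 - (0.4)(1.23) = -0.162; z^3-coef -(0.4)(0.33) = -0.132.]
Remaining roots from the quadratic factor 1 + (1.23) z + (0.33) z^2:
  Set 1 + (1.23) z + (0.33) z^2 = 0, i.e. a z^2 + b z + c = 0 with a = 0.33, b = 1.23, c = 1.
  Discriminant D = b^2 - 4ac = (1.23)^2 - 4*(0.33)*1 = 1.5129 - (1.32) = 0.1929.
  D >= 0, so the roots are real: z = (-b +/- sqrt(D)) / (2a) = (-1.23 +/- 0.439204) / (0.66).
    z_1 = (-1.23 + 0.439204) / (0.66) = -1.1982,   |z_1| = 1.1982.
    z_2 = (-1.23 - 0.439204) / (0.66) = -2.5291,   |z_2| = 2.5291.
Moduli of all roots: 2.5000, 1.1982, 2.5291.
All moduli strictly greater than 1? Yes.
Verdict: Stationary.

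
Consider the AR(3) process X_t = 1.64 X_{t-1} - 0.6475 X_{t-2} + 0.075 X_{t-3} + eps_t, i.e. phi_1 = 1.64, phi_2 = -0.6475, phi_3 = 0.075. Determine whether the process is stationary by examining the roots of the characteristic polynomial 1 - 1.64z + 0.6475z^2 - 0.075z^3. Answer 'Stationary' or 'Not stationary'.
\text{Not stationary}

The AR(p) characteristic polynomial is P(z) = 1 - 1.64z + 0.6475z^2 - 0.075z^3.
Stationarity requires all roots to lie outside the unit circle, i.e. |z| > 1 for every root.
Degree 3: look for a simple real root z0 first, then factor out (1 - z/z0) and solve the remaining quadratic.
Testing z0 = 4: P(4) = 1 + (-1.64)(4) + (0.6475)(4)^2 + (-0.075)(4)^3
  = 1 + (-6.56) + (10.36) + (-4.8) = 0.  So z_0 = 4 is a root, |z_0| = 4.
Divide out the factor (1 - 0.25 z) = (1 - z/z0) (since 1/z0 = 0.25):
  P(z) = (1 - 0.25 z)(1 + (-1.39) z + (0.3) z^2)
  [check: z-coef -1.39 - (0.25) = -1.64; z^2-coef 0.3 - (0.25)(-1.39) = 0.6475; z^3-coef -(0.25)(0.3) = -0.075.]
Remaining roots from the quadratic factor 1 + (-1.39) z + (0.3) z^2:
  Set 1 + (-1.39) z + (0.3) z^2 = 0, i.e. a z^2 + b z + c = 0 with a = 0.3, b = -1.39, c = 1.
  Discriminant D = b^2 - 4ac = (-1.39)^2 - 4*(0.3)*1 = 1.9321 - (1.2) = 0.7321.
  D >= 0, so the roots are real: z = (-b +/- sqrt(D)) / (2a) = (1.39 +/- 0.855628) / (0.6).
    z_1 = (1.39 + 0.855628) / (0.6) = 3.7427,   |z_1| = 3.7427.
    z_2 = (1.39 - 0.855628) / (0.6) = 0.8906,   |z_2| = 0.8906.
Moduli of all roots: 4.0000, 3.7427, 0.8906.
All moduli strictly greater than 1? No.
Verdict: Not stationary.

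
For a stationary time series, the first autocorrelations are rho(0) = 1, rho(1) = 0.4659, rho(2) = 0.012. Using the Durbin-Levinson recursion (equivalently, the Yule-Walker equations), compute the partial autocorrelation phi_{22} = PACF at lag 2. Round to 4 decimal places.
\phi_{22} = -0.2619

The PACF at lag k is phi_{kk}, the last component of the solution
to the Yule-Walker system G_k phi = r_k where
  (G_k)_{ij} = rho(|i - j|), (r_k)_i = rho(i), i,j = 1..k.
Equivalently, Durbin-Levinson gives phi_{kk} iteratively:
  phi_{11} = rho(1)
  phi_{kk} = [rho(k) - sum_{j=1..k-1} phi_{k-1,j} rho(k-j)]
            / [1 - sum_{j=1..k-1} phi_{k-1,j} rho(j)],
  phi_{k,j} = phi_{k-1,j} - phi_{kk} phi_{k-1,k-j},  j = 1..k-1.
Step k = 1:
  phi_11 = rho(1) = 0.4659.
Step k = 2:
  phi_22 = [rho(2) - phi_11 rho(1)] / [1 - phi_11 rho(1)] = [0.012 - (0.4659)(0.4659)] / [1 - (0.4659)(0.4659)]
         = -0.20506281 / 0.78293719 = -0.2619.
Therefore phi_{22} = -0.2619.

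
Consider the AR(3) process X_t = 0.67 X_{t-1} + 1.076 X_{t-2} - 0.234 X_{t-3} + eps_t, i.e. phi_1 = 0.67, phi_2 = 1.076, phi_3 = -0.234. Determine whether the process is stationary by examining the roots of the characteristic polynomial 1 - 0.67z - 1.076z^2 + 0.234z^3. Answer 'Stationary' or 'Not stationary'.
\text{Not stationary}

The AR(p) characteristic polynomial is P(z) = 1 - 0.67z - 1.076z^2 + 0.234z^3.
Stationarity requires all roots to lie outside the unit circle, i.e. |z| > 1 for every root.
Degree 3: look for a simple real root z0 first, then factor out (1 - z/z0) and solve the remaining quadratic.
Testing z0 = 5: P(5) = 1 + (-0.67)(5) + (-1.076)(5)^2 + (0.234)(5)^3
  = 1 + (-3.35) + (-26.9) + (29.25) = 0.  So z_0 = 5 is a root, |z_0| = 5.
Divide out the factor (1 - 0.2 z) = (1 - z/z0) (since 1/z0 = 0.2):
  P(z) = (1 - 0.2 z)(1 + (-0.47) z + (-1.17) z^2)
  [check: z-coef -0.47 - (0.2) = -0.67; z^2-coef -1.17 - (0.2)(-0.47) = -1.076; z^3-coef -(0.2)(-1.17) = 0.234.]
Remaining roots from the quadratic factor 1 + (-0.47) z + (-1.17) z^2:
  Set 1 + (-0.47) z + (-1.17) z^2 = 0, i.e. a z^2 + b z + c = 0 with a = -1.17, b = -0.47, c = 1.
  Discriminant D = b^2 - 4ac = (-0.47)^2 - 4*(-1.17)*1 = 0.2209 - (-4.68) = 4.9009.
  D >= 0, so the roots are real: z = (-b +/- sqrt(D)) / (2a) = (0.47 +/- 2.213798) / (-2.34).
    z_1 = (0.47 + 2.213798) / (-2.34) = -1.1469,   |z_1| = 1.1469.
    z_2 = (0.47 - 2.213798) / (-2.34) = 0.7452,   |z_2| = 0.7452.
Moduli of all roots: 5.0000, 1.1469, 0.7452.
All moduli strictly greater than 1? No.
Verdict: Not stationary.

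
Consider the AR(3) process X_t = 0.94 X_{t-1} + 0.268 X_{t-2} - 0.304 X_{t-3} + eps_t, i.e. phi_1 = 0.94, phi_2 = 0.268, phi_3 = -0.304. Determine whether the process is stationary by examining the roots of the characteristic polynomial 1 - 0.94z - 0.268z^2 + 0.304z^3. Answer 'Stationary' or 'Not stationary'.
\text{Stationary}

The AR(p) characteristic polynomial is P(z) = 1 - 0.94z - 0.268z^2 + 0.304z^3.
Stationarity requires all roots to lie outside the unit circle, i.e. |z| > 1 for every root.
Degree 3: look for a simple real root z0 first, then factor out (1 - z/z0) and solve the remaining quadratic.
Testing z0 = 1.25: P(1.25) = 1 + (-0.94)(1.25) + (-0.268)(1.25)^2 + (0.304)(1.25)^3
  = 1 + (-1.175) + (-0.41875) + (0.59375) = 0.  So z_0 = 1.25 is a root, |z_0| = 1.25.
Divide out the factor (1 - 0.8 z) = (1 - z/z0) (since 1/z0 = 0.8):
  P(z) = (1 - 0.8 z)(1 + (-0.14) z + (-0.38) z^2)
  [check: z-coef -0.14 - (0.8) = -0.94; z^2-coef -0.38 - (0.8)(-0.14) = -0.268; z^3-coef -(0.8)(-0.38) = 0.304.]
Remaining roots from the quadratic factor 1 + (-0.14) z + (-0.38) z^2:
  Set 1 + (-0.14) z + (-0.38) z^2 = 0, i.e. a z^2 + b z + c = 0 with a = -0.38, b = -0.14, c = 1.
  Discriminant D = b^2 - 4ac = (-0.14)^2 - 4*(-0.38)*1 = 0.0196 - (-1.52) = 1.5396.
  D >= 0, so the roots are real: z = (-b +/- sqrt(D)) / (2a) = (0.14 +/- 1.240806) / (-0.76).
    z_1 = (0.14 + 1.240806) / (-0.76) = -1.8169,   |z_1| = 1.8169.
    z_2 = (0.14 - 1.240806) / (-0.76) = 1.4484,   |z_2| = 1.4484.
Moduli of all roots: 1.2500, 1.8169, 1.4484.
All moduli strictly greater than 1? Yes.
Verdict: Stationary.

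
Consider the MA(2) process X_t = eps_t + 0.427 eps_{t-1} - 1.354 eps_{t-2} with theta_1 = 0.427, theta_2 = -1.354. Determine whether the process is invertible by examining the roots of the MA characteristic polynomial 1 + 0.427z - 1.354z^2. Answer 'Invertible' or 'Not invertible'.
\text{Not invertible}

The MA(q) characteristic polynomial is P(z) = 1 + 0.427z - 1.354z^2.
Invertibility requires all roots to lie outside the unit circle, i.e. |z| > 1 for every root.
Set 1 + (0.427) z + (-1.354) z^2 = 0, i.e. a z^2 + b z + c = 0 with a = -1.354, b = 0.427, c = 1.
Discriminant D = b^2 - 4ac = (0.427)^2 - 4*(-1.354)*1 = 0.182329 - (-5.416) = 5.598329.
D >= 0, so the roots are real: z = (-b +/- sqrt(D)) / (2a) = (-0.427 +/- 2.366079) / (-2.708).
  z_1 = (-0.427 + 2.366079) / (-2.708) = -0.7161,   |z_1| = 0.7161.
  z_2 = (-0.427 - 2.366079) / (-2.708) = 1.0314,   |z_2| = 1.0314.
Moduli of all roots: 0.7161, 1.0314.
All moduli strictly greater than 1? No.
Verdict: Not invertible.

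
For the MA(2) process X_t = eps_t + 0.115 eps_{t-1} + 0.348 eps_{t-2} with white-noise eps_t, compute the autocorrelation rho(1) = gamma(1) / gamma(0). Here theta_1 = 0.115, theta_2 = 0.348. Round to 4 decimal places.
\rho(1) = 0.1367

For an MA(q) process with theta_0 = 1, the autocovariance is
  gamma(k) = sigma^2 * sum_{i=0..q-k} theta_i * theta_{i+k},
and rho(k) = gamma(k) / gamma(0). Sigma^2 cancels.
  numerator   = (1)*(0.115) + (0.115)*(0.348) = 0.15502.
  denominator = (1)^2 + (0.115)^2 + (0.348)^2 = 1.134329.
  rho(1) = 0.15502 / 1.134329 = 0.1367.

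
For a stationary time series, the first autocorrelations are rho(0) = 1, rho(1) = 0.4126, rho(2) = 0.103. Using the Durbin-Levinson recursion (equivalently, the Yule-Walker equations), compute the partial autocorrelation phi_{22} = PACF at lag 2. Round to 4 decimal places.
\phi_{22} = -0.0810

The PACF at lag k is phi_{kk}, the last component of the solution
to the Yule-Walker system G_k phi = r_k where
  (G_k)_{ij} = rho(|i - j|), (r_k)_i = rho(i), i,j = 1..k.
Equivalently, Durbin-Levinson gives phi_{kk} iteratively:
  phi_{11} = rho(1)
  phi_{kk} = [rho(k) - sum_{j=1..k-1} phi_{k-1,j} rho(k-j)]
            / [1 - sum_{j=1..k-1} phi_{k-1,j} rho(j)],
  phi_{k,j} = phi_{k-1,j} - phi_{kk} phi_{k-1,k-j},  j = 1..k-1.
Step k = 1:
  phi_11 = rho(1) = 0.4126.
Step k = 2:
  phi_22 = [rho(2) - phi_11 rho(1)] / [1 - phi_11 rho(1)] = [0.103 - (0.4126)(0.4126)] / [1 - (0.4126)(0.4126)]
         = -0.06723876 / 0.82976124 = -0.081.
Therefore phi_{22} = -0.0810.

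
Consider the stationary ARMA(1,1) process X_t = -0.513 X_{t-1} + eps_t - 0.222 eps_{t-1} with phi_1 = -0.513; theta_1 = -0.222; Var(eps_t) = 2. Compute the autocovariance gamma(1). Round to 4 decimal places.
\gamma(1) = -2.2222

Multiply the model equation by X_{t-k} and take expectations. With theta_0 = psi_0 = 1 and psi_j the MA(infinity) weights, this gives
  gamma(k) - sum_i phi_i gamma(k-i) = c_k,
  c_k = sigma^2 * sum_{j=k..q} theta_j psi_{j-k}   (c_k = 0 for k > q),
using gamma(-m) = gamma(m).
psi-weights needed (psi_j = theta_j + sum_i phi_i psi_{j-i}):
  psi_1 = theta_1 + phi_1 = -0.222 + (-0.513) = -0.735
Right-hand sides:
  c_0 = sigma^2 (1 + theta_1 psi_1) = 2 * (1 + (-0.222)(-0.735)) = 2 * 1.16317 = 2.32634
  c_1 = sigma^2 theta_1 = 2 * (-0.222) = -0.444
  c_2 = 0
Equations for k = 0 and k = 1 (AR order 1):
  gamma(0) = phi_1 gamma(1) + c_0
  gamma(1) = phi_1 gamma(0) + c_1
Substituting the second into the first: gamma(0) (1 - phi_1^2) = c_0 + phi_1 c_1, so
  gamma(0) = (c_0 + phi_1 c_1) / (1 - phi_1^2) = (2.32634 + (-0.513)(-0.444)) / (1 - (-0.513)^2) = 2.554112 / 0.736831 = 3.466347.
  gamma(1) = phi_1 gamma(0) + c_1 = (-0.513)(3.466347) + (-0.444) = -2.222236.
Therefore gamma(1) = -2.2222 (to 4 decimal places).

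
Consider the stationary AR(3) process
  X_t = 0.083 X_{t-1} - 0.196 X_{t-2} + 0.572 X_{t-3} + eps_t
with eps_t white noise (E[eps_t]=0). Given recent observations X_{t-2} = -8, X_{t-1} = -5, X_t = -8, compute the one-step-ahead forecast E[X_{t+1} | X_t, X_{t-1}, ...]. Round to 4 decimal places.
E[X_{t+1} \mid \mathcal F_t] = -4.2600

For an AR(p) model X_t = c + sum_i phi_i X_{t-i} + eps_t, the
one-step-ahead conditional mean is
  E[X_{t+1} | X_t, ...] = c + sum_i phi_i X_{t+1-i}.
Substitute known values:
  E[X_{t+1} | ...] = (0.083) * (-8) + (-0.196) * (-5) + (0.572) * (-8)
                   = -4.2600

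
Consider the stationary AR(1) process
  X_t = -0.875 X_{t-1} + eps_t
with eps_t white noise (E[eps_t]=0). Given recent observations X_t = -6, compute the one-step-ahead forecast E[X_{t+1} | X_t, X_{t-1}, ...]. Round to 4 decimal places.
E[X_{t+1} \mid \mathcal F_t] = 5.2500

For an AR(p) model X_t = c + sum_i phi_i X_{t-i} + eps_t, the
one-step-ahead conditional mean is
  E[X_{t+1} | X_t, ...] = c + sum_i phi_i X_{t+1-i}.
Substitute known values:
  E[X_{t+1} | ...] = (-0.875) * (-6)
                   = 5.2500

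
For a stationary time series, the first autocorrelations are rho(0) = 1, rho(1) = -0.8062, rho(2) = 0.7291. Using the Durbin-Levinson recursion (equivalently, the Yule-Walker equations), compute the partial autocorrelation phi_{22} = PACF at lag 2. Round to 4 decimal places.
\phi_{22} = 0.2261

The PACF at lag k is phi_{kk}, the last component of the solution
to the Yule-Walker system G_k phi = r_k where
  (G_k)_{ij} = rho(|i - j|), (r_k)_i = rho(i), i,j = 1..k.
Equivalently, Durbin-Levinson gives phi_{kk} iteratively:
  phi_{11} = rho(1)
  phi_{kk} = [rho(k) - sum_{j=1..k-1} phi_{k-1,j} rho(k-j)]
            / [1 - sum_{j=1..k-1} phi_{k-1,j} rho(j)],
  phi_{k,j} = phi_{k-1,j} - phi_{kk} phi_{k-1,k-j},  j = 1..k-1.
Step k = 1:
  phi_11 = rho(1) = -0.8062.
Step k = 2:
  phi_22 = [rho(2) - phi_11 rho(1)] / [1 - phi_11 rho(1)] = [0.7291 - (-0.8062)(-0.8062)] / [1 - (-0.8062)(-0.8062)]
         = 0.07914156 / 0.35004156 = 0.2261.
Therefore phi_{22} = 0.2261.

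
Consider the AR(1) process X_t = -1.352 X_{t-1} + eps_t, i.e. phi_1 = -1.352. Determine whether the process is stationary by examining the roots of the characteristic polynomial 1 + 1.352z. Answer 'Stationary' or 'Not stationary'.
\text{Not stationary}

The AR(p) characteristic polynomial is P(z) = 1 + 1.352z.
Stationarity requires all roots to lie outside the unit circle, i.e. |z| > 1 for every root.
This is linear in z: 1 + (1.352) z = 0  =>  z = -1/(1.352) = -0.739645,  |z| = 0.739645.
Moduli of all roots: 0.7396.
All moduli strictly greater than 1? No.
Verdict: Not stationary.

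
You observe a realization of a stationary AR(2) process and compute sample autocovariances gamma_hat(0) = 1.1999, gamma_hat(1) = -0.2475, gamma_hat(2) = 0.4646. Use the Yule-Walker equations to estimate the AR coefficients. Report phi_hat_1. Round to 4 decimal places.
\hat\phi_{1} = -0.1320

The Yule-Walker equations for an AR(p) process read, in matrix form,
  Gamma_p phi = r_p,   with   (Gamma_p)_{ij} = gamma(|i - j|),
                       (r_p)_i = gamma(i),   i,j = 1..p.
Substitute the sample gammas (Toeplitz matrix and right-hand side of size 2):
  Gamma_p = [[1.1999, -0.2475], [-0.2475, 1.1999]]
  r_p     = [-0.2475, 0.4646]
Written out:
  1.1999 phi_1 - 0.2475 phi_2 = -0.2475
  -0.2475 phi_1 + 1.1999 phi_2 = 0.4646
Solve by Cramer's rule:
  det = gamma(0)^2 - gamma(1)^2 = (1.1999)^2 - (-0.2475)^2 = 1.43976001 - 0.06125625 = 1.37850376
  phi_hat_1 = [gamma(1) gamma(0) - gamma(1) gamma(2)] / det = [(-0.2475)(1.1999) - (-0.2475)(0.4646)] / 1.37850376 = -0.18198675 / 1.37850376 = -0.132
  phi_hat_2 = [gamma(0) gamma(2) - gamma(1)^2] / det = [(1.1999)(0.4646) - (-0.2475)^2] / 1.37850376 = 0.49621729 / 1.37850376 = 0.36
So phi_hat = [-0.1320, 0.3600].
Therefore phi_hat_1 = -0.1320.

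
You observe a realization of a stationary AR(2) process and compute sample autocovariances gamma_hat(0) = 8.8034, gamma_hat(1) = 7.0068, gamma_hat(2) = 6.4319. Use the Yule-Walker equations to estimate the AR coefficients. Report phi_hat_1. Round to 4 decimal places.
\hat\phi_{1} = 0.5850

The Yule-Walker equations for an AR(p) process read, in matrix form,
  Gamma_p phi = r_p,   with   (Gamma_p)_{ij} = gamma(|i - j|),
                       (r_p)_i = gamma(i),   i,j = 1..p.
Substitute the sample gammas (Toeplitz matrix and right-hand side of size 2):
  Gamma_p = [[8.8034, 7.0068], [7.0068, 8.8034]]
  r_p     = [7.0068, 6.4319]
Written out:
  8.8034 phi_1 + 7.0068 phi_2 = 7.0068
  7.0068 phi_1 + 8.8034 phi_2 = 6.4319
Solve by Cramer's rule:
  det = gamma(0)^2 - gamma(1)^2 = (8.8034)^2 - (7.0068)^2 = 77.49985156 - 49.09524624 = 28.40460532
  phi_hat_1 = [gamma(1) gamma(0) - gamma(1) gamma(2)] / det = [(7.0068)(8.8034) - (7.0068)(6.4319)] / 28.40460532 = 16.6166262 / 28.40460532 = 0.585
  phi_hat_2 = [gamma(0) gamma(2) - gamma(1)^2] / det = [(8.8034)(6.4319) - (7.0068)^2] / 28.40460532 = 7.52734222 / 28.40460532 = 0.265
So phi_hat = [0.5850, 0.2650].
Therefore phi_hat_1 = 0.5850.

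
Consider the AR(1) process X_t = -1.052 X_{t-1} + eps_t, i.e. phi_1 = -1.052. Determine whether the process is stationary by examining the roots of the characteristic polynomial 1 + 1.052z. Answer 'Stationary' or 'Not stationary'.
\text{Not stationary}

The AR(p) characteristic polynomial is P(z) = 1 + 1.052z.
Stationarity requires all roots to lie outside the unit circle, i.e. |z| > 1 for every root.
This is linear in z: 1 + (1.052) z = 0  =>  z = -1/(1.052) = -0.95057,  |z| = 0.95057.
Moduli of all roots: 0.9506.
All moduli strictly greater than 1? No.
Verdict: Not stationary.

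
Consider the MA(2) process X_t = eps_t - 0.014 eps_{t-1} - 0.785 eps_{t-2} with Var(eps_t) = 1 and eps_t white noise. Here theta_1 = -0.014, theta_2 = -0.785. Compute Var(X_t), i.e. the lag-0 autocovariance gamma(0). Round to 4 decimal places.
\gamma(0) = 1.6164

For an MA(q) process X_t = eps_t + sum_i theta_i eps_{t-i} with
Var(eps_t) = sigma^2, the variance is
  gamma(0) = sigma^2 * (1 + sum_i theta_i^2).
  sum_i theta_i^2 = (-0.014)^2 + (-0.785)^2 = 0.000196 + 0.616225 = 0.616421.
  gamma(0) = 1 * (1 + 0.616421) = 1 * 1.616421 = 1.616421, which rounds to 1.6164.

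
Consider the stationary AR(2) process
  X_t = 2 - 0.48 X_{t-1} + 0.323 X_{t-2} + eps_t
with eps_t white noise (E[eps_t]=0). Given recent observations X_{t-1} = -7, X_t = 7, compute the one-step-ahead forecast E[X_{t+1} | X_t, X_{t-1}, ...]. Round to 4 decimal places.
E[X_{t+1} \mid \mathcal F_t] = -3.6210

For an AR(p) model X_t = c + sum_i phi_i X_{t-i} + eps_t, the
one-step-ahead conditional mean is
  E[X_{t+1} | X_t, ...] = c + sum_i phi_i X_{t+1-i}.
Substitute known values:
  E[X_{t+1} | ...] = 2 + (-0.48) * (7) + (0.323) * (-7)
                   = -3.6210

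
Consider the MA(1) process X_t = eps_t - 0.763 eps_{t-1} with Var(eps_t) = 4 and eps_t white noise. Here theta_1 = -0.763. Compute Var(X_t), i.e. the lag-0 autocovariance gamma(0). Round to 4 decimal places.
\gamma(0) = 6.3287

For an MA(q) process X_t = eps_t + sum_i theta_i eps_{t-i} with
Var(eps_t) = sigma^2, the variance is
  gamma(0) = sigma^2 * (1 + sum_i theta_i^2).
  sum_i theta_i^2 = (-0.763)^2 = 0.582169.
  gamma(0) = 4 * (1 + 0.582169) = 4 * 1.582169 = 6.328676, which rounds to 6.3287.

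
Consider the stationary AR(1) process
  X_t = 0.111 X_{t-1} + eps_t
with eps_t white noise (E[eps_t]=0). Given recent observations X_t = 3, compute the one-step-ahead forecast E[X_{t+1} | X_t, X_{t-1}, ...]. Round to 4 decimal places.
E[X_{t+1} \mid \mathcal F_t] = 0.3330

For an AR(p) model X_t = c + sum_i phi_i X_{t-i} + eps_t, the
one-step-ahead conditional mean is
  E[X_{t+1} | X_t, ...] = c + sum_i phi_i X_{t+1-i}.
Substitute known values:
  E[X_{t+1} | ...] = (0.111) * (3)
                   = 0.3330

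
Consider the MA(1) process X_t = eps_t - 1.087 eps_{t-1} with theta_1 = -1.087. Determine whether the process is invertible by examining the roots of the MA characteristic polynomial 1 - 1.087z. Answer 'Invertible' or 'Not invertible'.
\text{Not invertible}

The MA(q) characteristic polynomial is P(z) = 1 - 1.087z.
Invertibility requires all roots to lie outside the unit circle, i.e. |z| > 1 for every root.
This is linear in z: 1 + (-1.087) z = 0  =>  z = -1/(-1.087) = 0.919963,  |z| = 0.919963.
Moduli of all roots: 0.9200.
All moduli strictly greater than 1? No.
Verdict: Not invertible.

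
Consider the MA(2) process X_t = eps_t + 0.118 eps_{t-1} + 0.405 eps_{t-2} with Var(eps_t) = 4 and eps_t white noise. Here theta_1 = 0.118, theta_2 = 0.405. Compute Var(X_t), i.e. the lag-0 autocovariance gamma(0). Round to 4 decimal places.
\gamma(0) = 4.7118

For an MA(q) process X_t = eps_t + sum_i theta_i eps_{t-i} with
Var(eps_t) = sigma^2, the variance is
  gamma(0) = sigma^2 * (1 + sum_i theta_i^2).
  sum_i theta_i^2 = (0.118)^2 + (0.405)^2 = 0.013924 + 0.164025 = 0.177949.
  gamma(0) = 4 * (1 + 0.177949) = 4 * 1.177949 = 4.711796, which rounds to 4.7118.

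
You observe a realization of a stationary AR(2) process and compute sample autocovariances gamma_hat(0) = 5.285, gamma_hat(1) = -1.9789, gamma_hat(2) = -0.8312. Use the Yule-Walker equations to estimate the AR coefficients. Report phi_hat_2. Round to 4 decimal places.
\hat\phi_{2} = -0.3460

The Yule-Walker equations for an AR(p) process read, in matrix form,
  Gamma_p phi = r_p,   with   (Gamma_p)_{ij} = gamma(|i - j|),
                       (r_p)_i = gamma(i),   i,j = 1..p.
Substitute the sample gammas (Toeplitz matrix and right-hand side of size 2):
  Gamma_p = [[5.285, -1.9789], [-1.9789, 5.285]]
  r_p     = [-1.9789, -0.8312]
Written out:
  5.285 phi_1 - 1.9789 phi_2 = -1.9789
  -1.9789 phi_1 + 5.285 phi_2 = -0.8312
Solve by Cramer's rule:
  det = gamma(0)^2 - gamma(1)^2 = (5.285)^2 - (-1.9789)^2 = 27.931225 - 3.91604521 = 24.01517979
  phi_hat_1 = [gamma(1) gamma(0) - gamma(1) gamma(2)] / det = [(-1.9789)(5.285) - (-1.9789)(-0.8312)] / 24.01517979 = -12.10334818 / 24.01517979 = -0.504
  phi_hat_2 = [gamma(0) gamma(2) - gamma(1)^2] / det = [(5.285)(-0.8312) - (-1.9789)^2] / 24.01517979 = -8.30893721 / 24.01517979 = -0.346
So phi_hat = [-0.5040, -0.3460].
Therefore phi_hat_2 = -0.3460.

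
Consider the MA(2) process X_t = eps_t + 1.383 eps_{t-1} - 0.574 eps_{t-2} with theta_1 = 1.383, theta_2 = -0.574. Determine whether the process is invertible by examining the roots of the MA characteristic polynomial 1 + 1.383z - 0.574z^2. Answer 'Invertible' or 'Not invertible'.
\text{Not invertible}

The MA(q) characteristic polynomial is P(z) = 1 + 1.383z - 0.574z^2.
Invertibility requires all roots to lie outside the unit circle, i.e. |z| > 1 for every root.
Set 1 + (1.383) z + (-0.574) z^2 = 0, i.e. a z^2 + b z + c = 0 with a = -0.574, b = 1.383, c = 1.
Discriminant D = b^2 - 4ac = (1.383)^2 - 4*(-0.574)*1 = 1.912689 - (-2.296) = 4.208689.
D >= 0, so the roots are real: z = (-b +/- sqrt(D)) / (2a) = (-1.383 +/- 2.051509) / (-1.148).
  z_1 = (-1.383 + 2.051509) / (-1.148) = -0.5823,   |z_1| = 0.5823.
  z_2 = (-1.383 - 2.051509) / (-1.148) = 2.9917,   |z_2| = 2.9917.
Moduli of all roots: 0.5823, 2.9917.
All moduli strictly greater than 1? No.
Verdict: Not invertible.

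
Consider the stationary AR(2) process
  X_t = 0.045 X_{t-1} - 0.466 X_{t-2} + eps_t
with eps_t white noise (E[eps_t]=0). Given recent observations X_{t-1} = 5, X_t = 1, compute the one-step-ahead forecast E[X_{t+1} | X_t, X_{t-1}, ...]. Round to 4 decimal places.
E[X_{t+1} \mid \mathcal F_t] = -2.2850

For an AR(p) model X_t = c + sum_i phi_i X_{t-i} + eps_t, the
one-step-ahead conditional mean is
  E[X_{t+1} | X_t, ...] = c + sum_i phi_i X_{t+1-i}.
Substitute known values:
  E[X_{t+1} | ...] = (0.045) * (1) + (-0.466) * (5)
                   = -2.2850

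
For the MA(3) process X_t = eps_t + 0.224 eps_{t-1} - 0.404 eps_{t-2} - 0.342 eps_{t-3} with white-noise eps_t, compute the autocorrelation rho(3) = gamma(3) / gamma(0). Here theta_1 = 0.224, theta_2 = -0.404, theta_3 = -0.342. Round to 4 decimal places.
\rho(3) = -0.2571

For an MA(q) process with theta_0 = 1, the autocovariance is
  gamma(k) = sigma^2 * sum_{i=0..q-k} theta_i * theta_{i+k},
and rho(k) = gamma(k) / gamma(0). Sigma^2 cancels.
  numerator   = (1)*(-0.342) = -0.342.
  denominator = (1)^2 + (0.224)^2 + (-0.404)^2 + (-0.342)^2 = 1.330356.
  rho(3) = -0.342 / 1.330356 = -0.2571.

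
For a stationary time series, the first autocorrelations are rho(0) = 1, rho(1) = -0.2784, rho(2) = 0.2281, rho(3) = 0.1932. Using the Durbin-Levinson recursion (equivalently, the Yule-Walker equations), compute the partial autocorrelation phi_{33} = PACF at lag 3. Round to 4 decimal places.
\phi_{33} = 0.3250

The PACF at lag k is phi_{kk}, the last component of the solution
to the Yule-Walker system G_k phi = r_k where
  (G_k)_{ij} = rho(|i - j|), (r_k)_i = rho(i), i,j = 1..k.
Equivalently, Durbin-Levinson gives phi_{kk} iteratively:
  phi_{11} = rho(1)
  phi_{kk} = [rho(k) - sum_{j=1..k-1} phi_{k-1,j} rho(k-j)]
            / [1 - sum_{j=1..k-1} phi_{k-1,j} rho(j)],
  phi_{k,j} = phi_{k-1,j} - phi_{kk} phi_{k-1,k-j},  j = 1..k-1.
Step k = 1:
  phi_11 = rho(1) = -0.2784.
Step k = 2:
  phi_22 = [rho(2) - phi_11 rho(1)] / [1 - phi_11 rho(1)] = [0.2281 - (-0.2784)(-0.2784)] / [1 - (-0.2784)(-0.2784)]
         = 0.15059344 / 0.92249344 = 0.163246.
  Update: phi_21 = phi_11 - phi_22 phi_11 = -0.2784 - (0.163246)(-0.2784) = -0.232952.
Step k = 3:
  phi_33 = [rho(3) - phi_21 rho(2) - phi_22 rho(1)] / [1 - phi_21 rho(1) - phi_22 rho(2)]
    numerator   = 0.1932 - (-0.232952)(0.2281) - (0.163246)(-0.2784) = 0.29178413
    denominator = 1 - (-0.232952)(-0.2784) - (0.163246)(0.2281) = 0.89790965
  phi_33 = 0.29178413 / 0.89790965 = 0.325.
Therefore phi_{33} = 0.3250.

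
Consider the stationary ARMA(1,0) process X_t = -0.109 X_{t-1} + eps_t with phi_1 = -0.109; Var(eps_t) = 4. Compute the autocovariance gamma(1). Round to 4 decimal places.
\gamma(1) = -0.4412

Multiply the model equation by X_{t-k} and take expectations. With theta_0 = psi_0 = 1 and psi_j the MA(infinity) weights, this gives
  gamma(k) - sum_i phi_i gamma(k-i) = c_k,
  c_k = sigma^2 * sum_{j=k..q} theta_j psi_{j-k}   (c_k = 0 for k > q),
using gamma(-m) = gamma(m).
Pure AR (q = 0): c_0 = sigma^2 = 4, c_k = 0 for k >= 1.
Equations for k = 0 and k = 1 (AR order 1):
  gamma(0) = phi_1 gamma(1) + c_0
  gamma(1) = phi_1 gamma(0) + c_1
Substituting the second into the first: gamma(0) (1 - phi_1^2) = c_0 + phi_1 c_1, so
  gamma(0) = c_0 / (1 - phi_1^2) = 4 / (1 - (-0.109)^2) = 4 / 0.988119 = 4.048095.
  gamma(1) = phi_1 gamma(0) = (-0.109)(4.048095) = -0.441242.
Therefore gamma(1) = -0.4412 (to 4 decimal places).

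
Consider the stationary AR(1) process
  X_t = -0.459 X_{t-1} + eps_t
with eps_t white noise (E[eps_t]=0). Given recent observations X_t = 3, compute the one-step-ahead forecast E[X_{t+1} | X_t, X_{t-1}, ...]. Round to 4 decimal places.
E[X_{t+1} \mid \mathcal F_t] = -1.3770

For an AR(p) model X_t = c + sum_i phi_i X_{t-i} + eps_t, the
one-step-ahead conditional mean is
  E[X_{t+1} | X_t, ...] = c + sum_i phi_i X_{t+1-i}.
Substitute known values:
  E[X_{t+1} | ...] = (-0.459) * (3)
                   = -1.3770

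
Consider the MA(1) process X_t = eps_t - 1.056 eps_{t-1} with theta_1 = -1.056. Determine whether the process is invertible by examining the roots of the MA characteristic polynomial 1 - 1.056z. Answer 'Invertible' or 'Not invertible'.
\text{Not invertible}

The MA(q) characteristic polynomial is P(z) = 1 - 1.056z.
Invertibility requires all roots to lie outside the unit circle, i.e. |z| > 1 for every root.
This is linear in z: 1 + (-1.056) z = 0  =>  z = -1/(-1.056) = 0.94697,  |z| = 0.94697.
Moduli of all roots: 0.9470.
All moduli strictly greater than 1? No.
Verdict: Not invertible.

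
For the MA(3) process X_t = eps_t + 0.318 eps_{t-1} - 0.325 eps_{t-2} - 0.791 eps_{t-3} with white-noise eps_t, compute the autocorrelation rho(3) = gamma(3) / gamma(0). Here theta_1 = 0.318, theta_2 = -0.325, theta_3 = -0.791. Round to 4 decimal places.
\rho(3) = -0.4317

For an MA(q) process with theta_0 = 1, the autocovariance is
  gamma(k) = sigma^2 * sum_{i=0..q-k} theta_i * theta_{i+k},
and rho(k) = gamma(k) / gamma(0). Sigma^2 cancels.
  numerator   = (1)*(-0.791) = -0.791.
  denominator = (1)^2 + (0.318)^2 + (-0.325)^2 + (-0.791)^2 = 1.83243.
  rho(3) = -0.791 / 1.83243 = -0.4317.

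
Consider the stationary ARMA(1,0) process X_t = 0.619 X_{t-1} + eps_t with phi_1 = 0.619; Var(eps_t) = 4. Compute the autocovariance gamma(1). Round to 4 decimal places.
\gamma(1) = 4.0140

Multiply the model equation by X_{t-k} and take expectations. With theta_0 = psi_0 = 1 and psi_j the MA(infinity) weights, this gives
  gamma(k) - sum_i phi_i gamma(k-i) = c_k,
  c_k = sigma^2 * sum_{j=k..q} theta_j psi_{j-k}   (c_k = 0 for k > q),
using gamma(-m) = gamma(m).
Pure AR (q = 0): c_0 = sigma^2 = 4, c_k = 0 for k >= 1.
Equations for k = 0 and k = 1 (AR order 1):
  gamma(0) = phi_1 gamma(1) + c_0
  gamma(1) = phi_1 gamma(0) + c_1
Substituting the second into the first: gamma(0) (1 - phi_1^2) = c_0 + phi_1 c_1, so
  gamma(0) = c_0 / (1 - phi_1^2) = 4 / (1 - (0.619)^2) = 4 / 0.616839 = 6.484674.
  gamma(1) = phi_1 gamma(0) = (0.619)(6.484674) = 4.014013.
Therefore gamma(1) = 4.0140 (to 4 decimal places).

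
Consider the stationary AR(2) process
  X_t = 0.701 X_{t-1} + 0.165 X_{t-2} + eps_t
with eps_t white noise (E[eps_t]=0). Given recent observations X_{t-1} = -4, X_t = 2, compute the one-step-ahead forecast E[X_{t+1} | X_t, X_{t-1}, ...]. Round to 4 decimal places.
E[X_{t+1} \mid \mathcal F_t] = 0.7420

For an AR(p) model X_t = c + sum_i phi_i X_{t-i} + eps_t, the
one-step-ahead conditional mean is
  E[X_{t+1} | X_t, ...] = c + sum_i phi_i X_{t+1-i}.
Substitute known values:
  E[X_{t+1} | ...] = (0.701) * (2) + (0.165) * (-4)
                   = 0.7420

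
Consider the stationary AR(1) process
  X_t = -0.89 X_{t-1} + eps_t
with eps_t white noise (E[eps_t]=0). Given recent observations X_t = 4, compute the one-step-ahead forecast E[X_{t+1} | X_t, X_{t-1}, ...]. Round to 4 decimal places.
E[X_{t+1} \mid \mathcal F_t] = -3.5600

For an AR(p) model X_t = c + sum_i phi_i X_{t-i} + eps_t, the
one-step-ahead conditional mean is
  E[X_{t+1} | X_t, ...] = c + sum_i phi_i X_{t+1-i}.
Substitute known values:
  E[X_{t+1} | ...] = (-0.89) * (4)
                   = -3.5600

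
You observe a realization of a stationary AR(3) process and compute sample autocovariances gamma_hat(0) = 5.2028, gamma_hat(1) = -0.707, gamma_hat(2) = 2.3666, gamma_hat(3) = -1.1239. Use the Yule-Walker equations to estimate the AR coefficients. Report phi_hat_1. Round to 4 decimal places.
\hat\phi_{1} = -0.0070

The Yule-Walker equations for an AR(p) process read, in matrix form,
  Gamma_p phi = r_p,   with   (Gamma_p)_{ij} = gamma(|i - j|),
                       (r_p)_i = gamma(i),   i,j = 1..p.
Substitute the sample gammas (Toeplitz matrix and right-hand side of size 3):
  Gamma_p = [[5.2028, -0.707, 2.3666], [-0.707, 5.2028, -0.707], [2.3666, -0.707, 5.2028]]
  r_p     = [-0.707, 2.3666, -1.1239]
Written out (R1..R3):
  (R1) 5.2028 phi_1 - 0.707 phi_2 + 2.3666 phi_3 = -0.707
  (R2) -0.707 phi_1 + 5.2028 phi_2 - 0.707 phi_3 = 2.3666
  (R3) 2.3666 phi_1 - 0.707 phi_2 + 5.2028 phi_3 = -1.1239
Gaussian elimination:
  R2 <- R2 - (-0.707/5.2028) R1 = R2 - (-0.135888) R1:  5.106727 phi_2 - 0.385407 phi_3 = 2.270527
  R3 <- R3 - (2.3666/5.2028) R1 = R3 - (0.45487) R1:  -0.385407 phi_2 + 4.126304 phi_3 = -0.802307
  R3 <- R3 - (-0.385407/5.106727) R2 = R3 - (-0.07547) R2:  4.097217 phi_3 = -0.630949
Back-substitution:
  phi_hat_3 = -0.630949 / 4.097217 = -0.153995
  phi_hat_2 = (2.270527 - (-0.385407)(-0.153995)) / 5.106727 = 0.432993
  phi_hat_1 = (-0.707 - (-0.707)(0.432993) - (2.3666)(-0.153995)) / 5.2028 = -0.007002
So phi_hat = [-0.0070, 0.4330, -0.1540].
Therefore phi_hat_1 = -0.0070.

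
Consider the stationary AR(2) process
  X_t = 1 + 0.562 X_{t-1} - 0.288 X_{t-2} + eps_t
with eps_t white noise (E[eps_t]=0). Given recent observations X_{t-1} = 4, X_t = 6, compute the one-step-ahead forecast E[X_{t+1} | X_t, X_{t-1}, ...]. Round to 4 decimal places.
E[X_{t+1} \mid \mathcal F_t] = 3.2200

For an AR(p) model X_t = c + sum_i phi_i X_{t-i} + eps_t, the
one-step-ahead conditional mean is
  E[X_{t+1} | X_t, ...] = c + sum_i phi_i X_{t+1-i}.
Substitute known values:
  E[X_{t+1} | ...] = 1 + (0.562) * (6) + (-0.288) * (4)
                   = 3.2200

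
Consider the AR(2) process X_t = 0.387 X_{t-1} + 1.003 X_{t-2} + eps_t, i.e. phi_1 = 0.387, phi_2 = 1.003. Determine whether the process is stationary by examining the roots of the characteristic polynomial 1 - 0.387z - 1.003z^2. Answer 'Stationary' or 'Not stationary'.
\text{Not stationary}

The AR(p) characteristic polynomial is P(z) = 1 - 0.387z - 1.003z^2.
Stationarity requires all roots to lie outside the unit circle, i.e. |z| > 1 for every root.
Set 1 + (-0.387) z + (-1.003) z^2 = 0, i.e. a z^2 + b z + c = 0 with a = -1.003, b = -0.387, c = 1.
Discriminant D = b^2 - 4ac = (-0.387)^2 - 4*(-1.003)*1 = 0.149769 - (-4.012) = 4.161769.
D >= 0, so the roots are real: z = (-b +/- sqrt(D)) / (2a) = (0.387 +/- 2.040041) / (-2.006).
  z_1 = (0.387 + 2.040041) / (-2.006) = -1.2099,   |z_1| = 1.2099.
  z_2 = (0.387 - 2.040041) / (-2.006) = 0.824,   |z_2| = 0.824.
Moduli of all roots: 1.2099, 0.8240.
All moduli strictly greater than 1? No.
Verdict: Not stationary.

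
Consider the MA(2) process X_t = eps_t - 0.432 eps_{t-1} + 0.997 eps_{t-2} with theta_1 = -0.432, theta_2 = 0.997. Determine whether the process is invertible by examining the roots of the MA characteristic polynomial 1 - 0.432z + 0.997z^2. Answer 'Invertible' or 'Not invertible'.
\text{Invertible}

The MA(q) characteristic polynomial is P(z) = 1 - 0.432z + 0.997z^2.
Invertibility requires all roots to lie outside the unit circle, i.e. |z| > 1 for every root.
Set 1 + (-0.432) z + (0.997) z^2 = 0, i.e. a z^2 + b z + c = 0 with a = 0.997, b = -0.432, c = 1.
Discriminant D = b^2 - 4ac = (-0.432)^2 - 4*(0.997)*1 = 0.186624 - (3.988) = -3.801376.
D < 0, so the roots are the complex-conjugate pair z = (-b +/- i sqrt(-D)) / (2a) = 0.2166 +/- 0.9778i.
For a conjugate pair |z|^2 = z * conj(z) = (product of roots) = c/a = 1/(0.997) = 1.003009, so |z| = sqrt(1.003009) = 1.0015 for both roots.
Moduli of all roots: 1.0015, 1.0015.
All moduli strictly greater than 1? Yes.
Verdict: Invertible.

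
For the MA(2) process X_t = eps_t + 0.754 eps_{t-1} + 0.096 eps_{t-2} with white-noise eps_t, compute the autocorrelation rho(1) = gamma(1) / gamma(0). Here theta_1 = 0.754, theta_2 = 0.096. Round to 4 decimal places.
\rho(1) = 0.5238

For an MA(q) process with theta_0 = 1, the autocovariance is
  gamma(k) = sigma^2 * sum_{i=0..q-k} theta_i * theta_{i+k},
and rho(k) = gamma(k) / gamma(0). Sigma^2 cancels.
  numerator   = (1)*(0.754) + (0.754)*(0.096) = 0.826384.
  denominator = (1)^2 + (0.754)^2 + (0.096)^2 = 1.577732.
  rho(1) = 0.826384 / 1.577732 = 0.5238.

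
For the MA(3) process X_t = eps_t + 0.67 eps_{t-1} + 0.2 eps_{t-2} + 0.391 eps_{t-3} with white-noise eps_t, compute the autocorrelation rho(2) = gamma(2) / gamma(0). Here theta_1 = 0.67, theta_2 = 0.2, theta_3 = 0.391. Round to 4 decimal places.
\rho(2) = 0.2814

For an MA(q) process with theta_0 = 1, the autocovariance is
  gamma(k) = sigma^2 * sum_{i=0..q-k} theta_i * theta_{i+k},
and rho(k) = gamma(k) / gamma(0). Sigma^2 cancels.
  numerator   = (1)*(0.2) + (0.67)*(0.391) = 0.46197.
  denominator = (1)^2 + (0.67)^2 + (0.2)^2 + (0.391)^2 = 1.641781.
  rho(2) = 0.46197 / 1.641781 = 0.2814.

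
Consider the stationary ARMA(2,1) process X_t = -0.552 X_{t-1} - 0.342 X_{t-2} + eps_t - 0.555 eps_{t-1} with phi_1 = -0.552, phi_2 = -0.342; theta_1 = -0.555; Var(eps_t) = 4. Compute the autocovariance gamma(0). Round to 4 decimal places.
\gamma(0) = 9.6211

Multiply the model equation by X_{t-k} and take expectations. With theta_0 = psi_0 = 1 and psi_j the MA(infinity) weights, this gives
  gamma(k) - sum_i phi_i gamma(k-i) = c_k,
  c_k = sigma^2 * sum_{j=k..q} theta_j psi_{j-k}   (c_k = 0 for k > q),
using gamma(-m) = gamma(m).
psi-weights needed (psi_j = theta_j + sum_i phi_i psi_{j-i}):
  psi_1 = theta_1 + phi_1 = -0.555 + (-0.552) = -1.107
Right-hand sides:
  c_0 = sigma^2 (1 + theta_1 psi_1) = 4 * (1 + (-0.555)(-1.107)) = 4 * 1.614385 = 6.45754
  c_1 = sigma^2 theta_1 = 4 * (-0.555) = -2.22
  c_2 = 0
Equations for k = 0, 1, 2 (AR order 2, c_2 = 0):
  (E0) gamma(0) = phi_1 gamma(1) + phi_2 gamma(2) + c_0
  (E1) gamma(1) = phi_1 gamma(0) + phi_2 gamma(1) + c_1
  (E2) gamma(2) = phi_1 gamma(1) + phi_2 gamma(0)
From (E1): gamma(1) = A gamma(0) + B with
  A = phi_1 / (1 - phi_2) = -0.552 / 1.342 = -0.411326,   B = c_1 / (1 - phi_2) = -2.22 / 1.342 = -1.654247.
Insert (E2) into (E0): gamma(0) (1 - phi_2^2) = phi_1 (1 + phi_2) gamma(1) + c_0.
  phi_1 (1 + phi_2) = (-0.552)(0.658) = -0.363216,   1 - phi_2^2 = 0.883036.
Replace gamma(1) by A gamma(0) + B and collect gamma(0):
  gamma(0) [0.883036 - (-0.363216)(-0.411326)] = (-0.363216)(-1.654247) + 6.45754
  gamma(0) * 0.733636 = 7.058389
  gamma(0) = 7.058389 / 0.733636 = 9.621109.
Therefore gamma(0) = 9.6211 (to 4 decimal places).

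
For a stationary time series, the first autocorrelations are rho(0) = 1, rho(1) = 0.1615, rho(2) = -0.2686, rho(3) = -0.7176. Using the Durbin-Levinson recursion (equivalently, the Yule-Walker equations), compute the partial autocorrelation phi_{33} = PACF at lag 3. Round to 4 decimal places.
\phi_{33} = -0.6920

The PACF at lag k is phi_{kk}, the last component of the solution
to the Yule-Walker system G_k phi = r_k where
  (G_k)_{ij} = rho(|i - j|), (r_k)_i = rho(i), i,j = 1..k.
Equivalently, Durbin-Levinson gives phi_{kk} iteratively:
  phi_{11} = rho(1)
  phi_{kk} = [rho(k) - sum_{j=1..k-1} phi_{k-1,j} rho(k-j)]
            / [1 - sum_{j=1..k-1} phi_{k-1,j} rho(j)],
  phi_{k,j} = phi_{k-1,j} - phi_{kk} phi_{k-1,k-j},  j = 1..k-1.
Step k = 1:
  phi_11 = rho(1) = 0.1615.
Step k = 2:
  phi_22 = [rho(2) - phi_11 rho(1)] / [1 - phi_11 rho(1)] = [-0.2686 - (0.1615)(0.1615)] / [1 - (0.1615)(0.1615)]
         = -0.29468225 / 0.97391775 = -0.302574.
  Update: phi_21 = phi_11 - phi_22 phi_11 = 0.1615 - (-0.302574)(0.1615) = 0.210366.
Step k = 3:
  phi_33 = [rho(3) - phi_21 rho(2) - phi_22 rho(1)] / [1 - phi_21 rho(1) - phi_22 rho(2)]
    numerator   = -0.7176 - (0.210366)(-0.2686) - (-0.302574)(0.1615) = -0.61223006
    denominator = 1 - (0.210366)(0.1615) - (-0.302574)(-0.2686) = 0.88475454
  phi_33 = -0.61223006 / 0.88475454 = -0.692.
Therefore phi_{33} = -0.6920.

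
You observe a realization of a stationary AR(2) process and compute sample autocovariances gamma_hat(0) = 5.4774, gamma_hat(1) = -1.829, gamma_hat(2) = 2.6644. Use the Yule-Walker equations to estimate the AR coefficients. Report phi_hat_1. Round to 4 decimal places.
\hat\phi_{1} = -0.1930

The Yule-Walker equations for an AR(p) process read, in matrix form,
  Gamma_p phi = r_p,   with   (Gamma_p)_{ij} = gamma(|i - j|),
                       (r_p)_i = gamma(i),   i,j = 1..p.
Substitute the sample gammas (Toeplitz matrix and right-hand side of size 2):
  Gamma_p = [[5.4774, -1.829], [-1.829, 5.4774]]
  r_p     = [-1.829, 2.6644]
Written out:
  5.4774 phi_1 - 1.829 phi_2 = -1.829
  -1.829 phi_1 + 5.4774 phi_2 = 2.6644
Solve by Cramer's rule:
  det = gamma(0)^2 - gamma(1)^2 = (5.4774)^2 - (-1.829)^2 = 30.00191076 - 3.345241 = 26.65666976
  phi_hat_1 = [gamma(1) gamma(0) - gamma(1) gamma(2)] / det = [(-1.829)(5.4774) - (-1.829)(2.6644)] / 26.65666976 = -5.144977 / 26.65666976 = -0.193
  phi_hat_2 = [gamma(0) gamma(2) - gamma(1)^2] / det = [(5.4774)(2.6644) - (-1.829)^2] / 26.65666976 = 11.24874356 / 26.65666976 = 0.422
So phi_hat = [-0.1930, 0.4220].
Therefore phi_hat_1 = -0.1930.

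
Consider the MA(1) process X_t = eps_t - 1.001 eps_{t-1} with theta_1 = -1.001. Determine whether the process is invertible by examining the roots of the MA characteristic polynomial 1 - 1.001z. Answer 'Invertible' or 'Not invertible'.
\text{Not invertible}

The MA(q) characteristic polynomial is P(z) = 1 - 1.001z.
Invertibility requires all roots to lie outside the unit circle, i.e. |z| > 1 for every root.
This is linear in z: 1 + (-1.001) z = 0  =>  z = -1/(-1.001) = 0.999001,  |z| = 0.999001.
Moduli of all roots: 0.9990.
All moduli strictly greater than 1? No.
Verdict: Not invertible.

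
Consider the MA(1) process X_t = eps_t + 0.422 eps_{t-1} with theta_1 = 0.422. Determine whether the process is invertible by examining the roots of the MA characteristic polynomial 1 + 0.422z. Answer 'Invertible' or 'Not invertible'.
\text{Invertible}

The MA(q) characteristic polynomial is P(z) = 1 + 0.422z.
Invertibility requires all roots to lie outside the unit circle, i.e. |z| > 1 for every root.
This is linear in z: 1 + (0.422) z = 0  =>  z = -1/(0.422) = -2.369668,  |z| = 2.369668.
Moduli of all roots: 2.3697.
All moduli strictly greater than 1? Yes.
Verdict: Invertible.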